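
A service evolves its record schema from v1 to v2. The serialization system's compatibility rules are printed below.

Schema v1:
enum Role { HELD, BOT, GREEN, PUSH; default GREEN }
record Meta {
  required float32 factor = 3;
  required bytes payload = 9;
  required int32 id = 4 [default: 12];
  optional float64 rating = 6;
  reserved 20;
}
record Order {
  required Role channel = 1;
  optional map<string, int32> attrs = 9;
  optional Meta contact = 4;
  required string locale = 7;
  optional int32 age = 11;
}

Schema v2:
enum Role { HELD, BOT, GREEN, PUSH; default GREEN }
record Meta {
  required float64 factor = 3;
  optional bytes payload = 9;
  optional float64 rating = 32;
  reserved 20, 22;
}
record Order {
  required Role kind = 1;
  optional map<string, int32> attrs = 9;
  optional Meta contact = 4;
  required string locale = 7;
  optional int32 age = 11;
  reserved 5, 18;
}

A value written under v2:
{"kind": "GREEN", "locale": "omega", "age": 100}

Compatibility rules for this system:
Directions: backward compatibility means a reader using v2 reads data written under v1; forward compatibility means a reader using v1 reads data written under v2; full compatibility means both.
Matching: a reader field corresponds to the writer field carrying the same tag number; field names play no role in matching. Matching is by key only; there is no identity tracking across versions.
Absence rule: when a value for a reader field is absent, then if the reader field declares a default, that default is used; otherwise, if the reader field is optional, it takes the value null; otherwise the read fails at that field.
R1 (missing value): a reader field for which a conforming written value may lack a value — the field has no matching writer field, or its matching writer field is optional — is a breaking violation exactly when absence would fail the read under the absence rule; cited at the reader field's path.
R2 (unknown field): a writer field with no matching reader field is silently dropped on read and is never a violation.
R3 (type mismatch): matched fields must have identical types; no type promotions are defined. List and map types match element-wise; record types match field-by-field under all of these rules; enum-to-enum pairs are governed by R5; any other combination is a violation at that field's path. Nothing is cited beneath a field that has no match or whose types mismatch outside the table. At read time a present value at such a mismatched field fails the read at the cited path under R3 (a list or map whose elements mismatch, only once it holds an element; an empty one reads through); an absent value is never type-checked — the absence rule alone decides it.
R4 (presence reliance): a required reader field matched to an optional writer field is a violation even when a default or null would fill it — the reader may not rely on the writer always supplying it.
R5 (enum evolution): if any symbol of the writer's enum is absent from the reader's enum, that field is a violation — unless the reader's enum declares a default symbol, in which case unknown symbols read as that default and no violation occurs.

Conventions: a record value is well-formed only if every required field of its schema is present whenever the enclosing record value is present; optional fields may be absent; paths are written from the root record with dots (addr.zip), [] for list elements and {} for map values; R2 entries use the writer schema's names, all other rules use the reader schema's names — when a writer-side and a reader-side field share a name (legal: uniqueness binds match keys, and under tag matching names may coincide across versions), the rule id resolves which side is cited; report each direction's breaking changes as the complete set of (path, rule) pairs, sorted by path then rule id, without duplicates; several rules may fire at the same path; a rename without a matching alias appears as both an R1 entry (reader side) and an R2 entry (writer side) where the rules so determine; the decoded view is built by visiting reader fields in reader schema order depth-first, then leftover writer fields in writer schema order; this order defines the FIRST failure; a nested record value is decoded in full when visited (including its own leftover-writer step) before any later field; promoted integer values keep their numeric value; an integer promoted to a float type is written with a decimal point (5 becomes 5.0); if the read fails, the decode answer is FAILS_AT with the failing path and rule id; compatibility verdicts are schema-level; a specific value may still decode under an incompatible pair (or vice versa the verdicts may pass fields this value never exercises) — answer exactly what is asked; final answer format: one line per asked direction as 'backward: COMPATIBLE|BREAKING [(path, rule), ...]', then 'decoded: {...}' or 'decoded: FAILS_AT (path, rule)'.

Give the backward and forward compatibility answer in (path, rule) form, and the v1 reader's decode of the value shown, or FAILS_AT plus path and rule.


backward: BREAKING [(contact.factor, R3)]; forward: BREAKING [(contact.factor, R3), (contact.payload, R1), (contact.payload, R4)]; decoded: {"channel": "GREEN", "attrs": null, "contact": null, "locale": "omega", "age": 100}

arrows below run writer -> reader for Order
backward pass over Order, reader schema v2, writer schema v1:
  Role -> Role, writer required: kind aligns to channel
  map<string, int32> -> map<string, int32>, writer optional: attrs aligns to attrs
  Meta -> Meta, writer optional: contact aligns to contact
  string -> string, writer required: locale aligns to locale
  int32 -> int32, writer optional: age aligns to age
  float32 -> float64, writer required: contact.factor aligns to contact.factor
  bytes -> bytes, writer required: contact.payload aligns to contact.payload
  contact.rating: no writer-side match
  leftover writer field: contact.id
  leftover writer field: contact.rating
  violation R3 at contact.factor
  => backward verdict for Order: BREAKING, 1 violation(s)
forward pass over Order, reader schema v1, writer schema v2:
  Role -> Role, writer required: channel aligns to kind
  map<string, int32> -> map<string, int32>, writer optional: attrs aligns to attrs
  Meta -> Meta, writer optional: contact aligns to contact
  string -> string, writer required: locale aligns to locale
  int32 -> int32, writer optional: age aligns to age
  float64 -> float32, writer required: contact.factor aligns to contact.factor
  bytes -> bytes, writer optional: contact.payload aligns to contact.payload
  contact.id: no writer-side match
  contact.rating: no writer-side match
  leftover writer field: contact.rating
  violation R3 at contact.factor
  violation R1 at contact.payload
  violation R4 at contact.payload
  => forward verdict for Order: BREAKING, 3 violation(s)
decode walk for Order under reader schema v1:
  channel := "GREEN" (from writer kind)
  attrs := null (not supplied -> null)
  contact := null (not supplied -> null)
  locale := "omega"
  age := 100
  => decoded: {"channel": "GREEN", "attrs": null, "contact": null, "locale": "omega", "age": 100}


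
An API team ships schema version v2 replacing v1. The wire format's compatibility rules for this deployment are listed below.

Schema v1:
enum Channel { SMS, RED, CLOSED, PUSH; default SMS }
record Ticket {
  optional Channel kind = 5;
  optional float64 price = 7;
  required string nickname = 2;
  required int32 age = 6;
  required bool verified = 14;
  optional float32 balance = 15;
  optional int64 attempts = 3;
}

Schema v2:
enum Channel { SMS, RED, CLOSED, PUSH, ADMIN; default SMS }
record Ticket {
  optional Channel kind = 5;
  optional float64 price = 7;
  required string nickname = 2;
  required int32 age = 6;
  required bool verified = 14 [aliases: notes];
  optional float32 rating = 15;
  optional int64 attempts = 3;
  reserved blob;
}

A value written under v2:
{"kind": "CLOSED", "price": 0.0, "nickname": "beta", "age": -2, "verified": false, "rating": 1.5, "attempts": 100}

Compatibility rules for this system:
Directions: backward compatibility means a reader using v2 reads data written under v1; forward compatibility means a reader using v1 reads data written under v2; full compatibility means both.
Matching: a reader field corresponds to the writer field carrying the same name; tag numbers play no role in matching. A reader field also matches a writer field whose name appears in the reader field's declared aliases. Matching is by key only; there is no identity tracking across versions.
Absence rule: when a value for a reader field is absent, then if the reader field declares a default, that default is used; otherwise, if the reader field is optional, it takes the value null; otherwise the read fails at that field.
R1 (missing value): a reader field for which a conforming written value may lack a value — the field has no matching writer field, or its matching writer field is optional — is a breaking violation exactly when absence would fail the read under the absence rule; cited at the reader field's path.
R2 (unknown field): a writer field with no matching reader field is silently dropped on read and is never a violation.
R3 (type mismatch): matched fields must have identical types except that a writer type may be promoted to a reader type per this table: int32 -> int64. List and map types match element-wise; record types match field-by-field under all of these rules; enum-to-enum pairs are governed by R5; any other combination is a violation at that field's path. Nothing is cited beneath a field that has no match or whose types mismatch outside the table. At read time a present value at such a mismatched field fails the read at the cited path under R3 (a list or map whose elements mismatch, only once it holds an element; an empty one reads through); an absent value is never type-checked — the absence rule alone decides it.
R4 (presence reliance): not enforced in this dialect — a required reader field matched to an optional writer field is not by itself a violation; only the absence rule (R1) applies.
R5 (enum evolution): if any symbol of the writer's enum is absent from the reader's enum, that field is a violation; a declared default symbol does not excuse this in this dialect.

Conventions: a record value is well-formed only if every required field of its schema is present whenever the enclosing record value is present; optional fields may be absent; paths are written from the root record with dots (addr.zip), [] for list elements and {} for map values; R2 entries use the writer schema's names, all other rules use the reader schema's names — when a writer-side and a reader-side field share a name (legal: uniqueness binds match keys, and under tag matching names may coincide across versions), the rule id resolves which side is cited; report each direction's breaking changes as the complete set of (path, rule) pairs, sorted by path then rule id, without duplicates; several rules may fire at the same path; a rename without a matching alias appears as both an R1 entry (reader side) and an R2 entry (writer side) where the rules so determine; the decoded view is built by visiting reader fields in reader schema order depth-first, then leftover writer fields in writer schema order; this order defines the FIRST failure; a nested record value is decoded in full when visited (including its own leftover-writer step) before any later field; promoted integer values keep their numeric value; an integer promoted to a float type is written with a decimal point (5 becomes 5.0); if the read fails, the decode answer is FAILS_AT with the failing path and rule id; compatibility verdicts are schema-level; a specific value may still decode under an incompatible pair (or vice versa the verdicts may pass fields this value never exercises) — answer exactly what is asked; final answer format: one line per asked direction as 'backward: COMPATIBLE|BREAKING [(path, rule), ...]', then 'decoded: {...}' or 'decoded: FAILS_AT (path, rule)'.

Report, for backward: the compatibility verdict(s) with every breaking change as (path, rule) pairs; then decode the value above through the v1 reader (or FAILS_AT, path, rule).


in Ticket below, arrows point writer -> reader
backward for Ticket (reader v2, writer v1):
  kind <- kind (Channel -> Channel, writer optional)
  price <- price (float64 -> float64, writer optional)
  nickname <- nickname (string -> string, writer required)
  age <- age (int32 -> int32, writer required)
  verified <- verified (bool -> bool, writer required)
  no writer field matches reader rating
  attempts <- attempts (int64 -> int64, writer optional)
  leftover writer field: balance
  nothing fires on Ticket: backward is COMPATIBLE
decoding the Ticket value with the v1 reader:
  kind := "CLOSED"
  price := 0.0
  nickname := "beta"
  age := -2
  verified := false
  balance := null (not supplied -> null)
  attempts := 100
  writer rating: unmatched, discarded
  => decoded: {"kind": "CLOSED", "price": 0.0, "nickname": "beta", "age": -2, "verified": false, "balance": null, "attempts": 100}
ruling out the remaining Ticket differences:
  enum Channel (field kind in record Ticket): symbol ADMIN added -> matters only for Ticket's forward compatibility — outside the asked direction

backward: COMPATIBLE []; decoded: {"kind": "CLOSED", "price": 0.0, "nickname": "beta", "age": -2, "verified": false, "balance": null, "attempts": 100}


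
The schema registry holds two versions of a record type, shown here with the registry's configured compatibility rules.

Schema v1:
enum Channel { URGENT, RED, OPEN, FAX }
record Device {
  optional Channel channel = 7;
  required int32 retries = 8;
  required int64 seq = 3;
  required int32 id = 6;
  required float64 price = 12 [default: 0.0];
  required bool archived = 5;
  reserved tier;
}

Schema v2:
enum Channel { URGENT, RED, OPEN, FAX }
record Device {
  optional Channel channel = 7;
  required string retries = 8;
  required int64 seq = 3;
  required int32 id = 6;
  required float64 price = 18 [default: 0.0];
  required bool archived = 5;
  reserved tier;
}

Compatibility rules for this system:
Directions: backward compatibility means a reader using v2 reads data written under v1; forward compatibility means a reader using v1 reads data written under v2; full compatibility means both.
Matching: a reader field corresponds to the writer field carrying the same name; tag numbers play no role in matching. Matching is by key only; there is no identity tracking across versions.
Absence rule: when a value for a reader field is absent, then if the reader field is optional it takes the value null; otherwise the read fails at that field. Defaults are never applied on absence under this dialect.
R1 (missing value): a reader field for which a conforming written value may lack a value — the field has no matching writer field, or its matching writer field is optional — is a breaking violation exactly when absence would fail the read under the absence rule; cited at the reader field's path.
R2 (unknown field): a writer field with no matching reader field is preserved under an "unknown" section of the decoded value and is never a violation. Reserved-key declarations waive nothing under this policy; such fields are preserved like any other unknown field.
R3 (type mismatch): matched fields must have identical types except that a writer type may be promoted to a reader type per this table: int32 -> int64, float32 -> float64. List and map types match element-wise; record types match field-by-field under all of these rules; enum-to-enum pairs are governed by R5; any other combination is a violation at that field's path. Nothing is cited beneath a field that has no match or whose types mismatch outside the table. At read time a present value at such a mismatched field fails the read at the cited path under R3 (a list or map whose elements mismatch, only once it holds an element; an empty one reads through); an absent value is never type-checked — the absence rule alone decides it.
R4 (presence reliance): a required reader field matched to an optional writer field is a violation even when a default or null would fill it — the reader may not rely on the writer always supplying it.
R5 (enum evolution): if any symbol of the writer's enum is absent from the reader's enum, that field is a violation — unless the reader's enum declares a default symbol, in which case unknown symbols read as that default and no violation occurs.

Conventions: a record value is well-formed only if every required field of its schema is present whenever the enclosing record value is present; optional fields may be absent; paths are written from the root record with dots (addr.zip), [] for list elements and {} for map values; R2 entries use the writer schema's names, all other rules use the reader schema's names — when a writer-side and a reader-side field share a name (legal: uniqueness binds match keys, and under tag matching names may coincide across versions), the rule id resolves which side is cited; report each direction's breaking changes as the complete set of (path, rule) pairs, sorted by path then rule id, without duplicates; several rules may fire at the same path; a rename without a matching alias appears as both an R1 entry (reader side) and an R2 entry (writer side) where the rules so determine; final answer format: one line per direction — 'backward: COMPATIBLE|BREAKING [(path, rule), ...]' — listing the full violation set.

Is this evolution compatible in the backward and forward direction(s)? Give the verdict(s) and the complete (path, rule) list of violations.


backward: BREAKING [(retries, R3)]; forward: BREAKING [(retries, R3)]

each type pair in Device: writer, then reader
backward on Device — v2 reading data written by v1:
  writer optional, Channel -> Channel: reader channel maps from writer channel
  writer required, int32 -> string: reader retries maps from writer retries
  writer required, int64 -> int64: reader seq maps from writer seq
  writer required, int32 -> int32: reader id maps from writer id
  writer required, float64 -> float64: reader price maps from writer price
  writer required, bool -> bool: reader archived maps from writer archived
  R3 fires at retries
  => backward verdict for Device: BREAKING, 1 violation(s)
forward on Device — v1 reading data written by v2:
  writer optional, Channel -> Channel: reader channel maps from writer channel
  writer required, string -> int32: reader retries maps from writer retries
  writer required, int64 -> int64: reader seq maps from writer seq
  writer required, int32 -> int32: reader id maps from writer id
  writer required, float64 -> float64: reader price maps from writer price
  writer required, bool -> bool: reader archived maps from writer archived
  R3 fires at retries
  => forward verdict for Device: BREAKING, 1 violation(s)


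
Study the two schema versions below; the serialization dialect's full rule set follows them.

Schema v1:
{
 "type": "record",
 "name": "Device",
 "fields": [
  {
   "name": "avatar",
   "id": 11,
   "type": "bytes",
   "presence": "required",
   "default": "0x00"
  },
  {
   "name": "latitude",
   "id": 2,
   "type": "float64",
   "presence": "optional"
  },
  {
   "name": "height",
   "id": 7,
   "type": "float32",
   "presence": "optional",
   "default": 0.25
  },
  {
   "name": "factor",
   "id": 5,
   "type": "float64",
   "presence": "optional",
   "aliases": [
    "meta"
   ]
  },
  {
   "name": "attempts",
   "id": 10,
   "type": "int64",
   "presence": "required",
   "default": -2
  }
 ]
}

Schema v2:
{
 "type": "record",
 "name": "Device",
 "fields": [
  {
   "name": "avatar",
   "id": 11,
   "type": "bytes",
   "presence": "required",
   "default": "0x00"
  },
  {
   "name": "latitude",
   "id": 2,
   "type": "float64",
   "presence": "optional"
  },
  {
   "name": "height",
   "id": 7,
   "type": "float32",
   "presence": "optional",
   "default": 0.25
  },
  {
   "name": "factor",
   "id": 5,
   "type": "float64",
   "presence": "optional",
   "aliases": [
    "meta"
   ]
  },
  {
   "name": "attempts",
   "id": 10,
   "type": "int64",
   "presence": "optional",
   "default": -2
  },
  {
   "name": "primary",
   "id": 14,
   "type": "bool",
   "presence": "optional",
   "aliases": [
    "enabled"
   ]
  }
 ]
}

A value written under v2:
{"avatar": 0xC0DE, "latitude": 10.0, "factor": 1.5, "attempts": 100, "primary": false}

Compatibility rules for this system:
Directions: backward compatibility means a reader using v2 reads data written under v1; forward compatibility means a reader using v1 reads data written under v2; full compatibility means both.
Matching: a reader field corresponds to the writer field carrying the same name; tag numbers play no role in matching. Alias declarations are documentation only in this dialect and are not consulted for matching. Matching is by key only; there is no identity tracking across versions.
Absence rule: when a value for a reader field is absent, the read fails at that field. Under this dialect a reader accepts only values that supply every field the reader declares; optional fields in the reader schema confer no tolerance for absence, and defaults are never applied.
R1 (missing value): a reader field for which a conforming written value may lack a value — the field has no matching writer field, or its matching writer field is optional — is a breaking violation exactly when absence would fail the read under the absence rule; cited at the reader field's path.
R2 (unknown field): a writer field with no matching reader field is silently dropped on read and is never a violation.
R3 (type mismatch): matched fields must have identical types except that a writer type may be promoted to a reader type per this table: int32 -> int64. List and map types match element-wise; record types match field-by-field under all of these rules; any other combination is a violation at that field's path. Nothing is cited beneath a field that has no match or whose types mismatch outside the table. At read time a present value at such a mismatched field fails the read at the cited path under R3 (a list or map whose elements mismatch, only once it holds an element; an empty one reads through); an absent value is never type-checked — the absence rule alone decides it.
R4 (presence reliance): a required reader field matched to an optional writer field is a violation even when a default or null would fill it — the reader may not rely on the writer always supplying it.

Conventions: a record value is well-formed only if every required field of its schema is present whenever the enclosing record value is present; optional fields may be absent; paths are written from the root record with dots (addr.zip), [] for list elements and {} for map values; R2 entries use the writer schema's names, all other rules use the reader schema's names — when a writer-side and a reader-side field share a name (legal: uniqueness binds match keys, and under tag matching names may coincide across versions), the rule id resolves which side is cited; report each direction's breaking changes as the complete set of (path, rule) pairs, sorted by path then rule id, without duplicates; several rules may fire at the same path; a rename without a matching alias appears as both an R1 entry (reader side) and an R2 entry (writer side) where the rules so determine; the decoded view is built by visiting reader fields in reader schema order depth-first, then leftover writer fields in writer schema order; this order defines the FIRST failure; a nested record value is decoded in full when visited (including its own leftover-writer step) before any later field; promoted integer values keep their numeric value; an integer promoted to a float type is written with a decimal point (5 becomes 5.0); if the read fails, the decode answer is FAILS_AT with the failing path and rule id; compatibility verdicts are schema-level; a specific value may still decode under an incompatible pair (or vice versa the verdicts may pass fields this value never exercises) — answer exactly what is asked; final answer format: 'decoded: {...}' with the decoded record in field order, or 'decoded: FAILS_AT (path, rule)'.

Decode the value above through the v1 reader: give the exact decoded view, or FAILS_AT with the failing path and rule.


each type pair in Device: writer, then reader
decode (reader v1):
  avatar := 0xC0DE
  latitude := 10.0
  read fails at height under R1 (no fill)
  => FAILS_AT (height, R1)
remaining Device differences; none change what is asked:
  added field primary to record Device: optional bool, tag 14 (in v2 it sits last) -> matters for Device compatibility verdicts, not for this value's decode
  field attempts in record Device: required changed to optional -> matters for Device compatibility verdicts, not for this value's decode

decoded: FAILS_AT (height, R1)


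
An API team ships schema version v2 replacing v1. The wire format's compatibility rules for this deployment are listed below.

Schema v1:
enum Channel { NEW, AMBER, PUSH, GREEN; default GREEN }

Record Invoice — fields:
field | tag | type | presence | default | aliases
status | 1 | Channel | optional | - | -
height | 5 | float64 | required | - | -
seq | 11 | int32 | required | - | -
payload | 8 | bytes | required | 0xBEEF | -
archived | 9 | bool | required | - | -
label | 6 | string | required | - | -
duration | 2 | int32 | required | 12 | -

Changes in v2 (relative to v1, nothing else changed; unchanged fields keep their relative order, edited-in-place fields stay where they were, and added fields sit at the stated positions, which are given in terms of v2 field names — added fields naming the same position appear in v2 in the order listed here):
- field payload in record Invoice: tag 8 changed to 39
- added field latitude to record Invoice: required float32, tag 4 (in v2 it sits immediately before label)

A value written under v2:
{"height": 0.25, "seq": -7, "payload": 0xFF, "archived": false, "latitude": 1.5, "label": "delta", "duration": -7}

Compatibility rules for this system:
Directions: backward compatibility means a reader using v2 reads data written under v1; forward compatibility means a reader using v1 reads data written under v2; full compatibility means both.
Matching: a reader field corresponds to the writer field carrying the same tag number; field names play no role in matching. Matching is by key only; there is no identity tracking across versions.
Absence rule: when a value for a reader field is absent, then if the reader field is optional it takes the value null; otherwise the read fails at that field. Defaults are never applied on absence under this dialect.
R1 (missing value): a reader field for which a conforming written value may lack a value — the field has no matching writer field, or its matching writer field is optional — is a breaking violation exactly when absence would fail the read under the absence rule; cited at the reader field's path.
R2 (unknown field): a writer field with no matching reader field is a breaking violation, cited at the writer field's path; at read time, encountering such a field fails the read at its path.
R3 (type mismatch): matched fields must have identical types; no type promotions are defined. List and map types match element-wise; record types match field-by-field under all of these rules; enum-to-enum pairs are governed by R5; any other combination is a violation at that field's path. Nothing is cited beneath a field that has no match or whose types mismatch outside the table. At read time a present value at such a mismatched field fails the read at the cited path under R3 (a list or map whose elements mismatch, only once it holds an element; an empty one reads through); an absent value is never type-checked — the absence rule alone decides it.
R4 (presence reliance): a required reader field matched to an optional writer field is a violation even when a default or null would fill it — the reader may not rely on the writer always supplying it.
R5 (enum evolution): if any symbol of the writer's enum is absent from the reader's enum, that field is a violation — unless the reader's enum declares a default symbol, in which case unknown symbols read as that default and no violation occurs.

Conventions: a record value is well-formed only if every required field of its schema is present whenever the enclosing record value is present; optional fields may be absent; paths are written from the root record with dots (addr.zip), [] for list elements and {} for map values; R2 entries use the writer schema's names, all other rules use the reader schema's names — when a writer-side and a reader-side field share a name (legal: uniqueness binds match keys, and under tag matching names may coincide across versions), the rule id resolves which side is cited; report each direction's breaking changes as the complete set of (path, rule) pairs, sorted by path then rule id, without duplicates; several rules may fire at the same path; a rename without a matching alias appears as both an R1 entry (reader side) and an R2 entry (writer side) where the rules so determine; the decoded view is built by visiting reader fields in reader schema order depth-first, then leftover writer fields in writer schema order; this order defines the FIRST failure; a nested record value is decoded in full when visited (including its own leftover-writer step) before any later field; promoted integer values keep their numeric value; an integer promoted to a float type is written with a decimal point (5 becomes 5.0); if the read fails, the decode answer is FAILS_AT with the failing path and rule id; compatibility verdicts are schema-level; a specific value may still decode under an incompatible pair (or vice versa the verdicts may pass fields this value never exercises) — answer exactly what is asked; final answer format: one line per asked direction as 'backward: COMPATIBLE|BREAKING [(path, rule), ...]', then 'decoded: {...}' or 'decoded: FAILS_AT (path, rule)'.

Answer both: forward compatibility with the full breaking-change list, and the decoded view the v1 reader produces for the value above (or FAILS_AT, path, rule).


forward: BREAKING [(latitude, R2), (payload, R1), (payload, R2)]; decoded: FAILS_AT (payload, R1)

each type pair in Invoice: writer, then reader
forward for Invoice (reader v1, writer v2):
  status: paired with writer status (Channel -> Channel; writer optional)
  height: paired with writer height (float64 -> float64; writer required)
  seq: paired with writer seq (int32 -> int32; writer required)
  payload: no writer-side match
  archived: paired with writer archived (bool -> bool; writer required)
  label: paired with writer label (string -> string; writer required)
  duration: paired with writer duration (int32 -> int32; writer required)
  leftover writer field: payload
  leftover writer field: latitude
  rule R2 violated at latitude
  rule R1 violated at payload
  rule R2 violated at payload
  forward on Invoice therefore BREAKING (3)
decode walk for Invoice under reader schema v1:
  status := null (missing; optional => null)
  height := 0.25
  seq := -7
  read fails at payload under R1 (no fill)
  => FAILS_AT (payload, R1)


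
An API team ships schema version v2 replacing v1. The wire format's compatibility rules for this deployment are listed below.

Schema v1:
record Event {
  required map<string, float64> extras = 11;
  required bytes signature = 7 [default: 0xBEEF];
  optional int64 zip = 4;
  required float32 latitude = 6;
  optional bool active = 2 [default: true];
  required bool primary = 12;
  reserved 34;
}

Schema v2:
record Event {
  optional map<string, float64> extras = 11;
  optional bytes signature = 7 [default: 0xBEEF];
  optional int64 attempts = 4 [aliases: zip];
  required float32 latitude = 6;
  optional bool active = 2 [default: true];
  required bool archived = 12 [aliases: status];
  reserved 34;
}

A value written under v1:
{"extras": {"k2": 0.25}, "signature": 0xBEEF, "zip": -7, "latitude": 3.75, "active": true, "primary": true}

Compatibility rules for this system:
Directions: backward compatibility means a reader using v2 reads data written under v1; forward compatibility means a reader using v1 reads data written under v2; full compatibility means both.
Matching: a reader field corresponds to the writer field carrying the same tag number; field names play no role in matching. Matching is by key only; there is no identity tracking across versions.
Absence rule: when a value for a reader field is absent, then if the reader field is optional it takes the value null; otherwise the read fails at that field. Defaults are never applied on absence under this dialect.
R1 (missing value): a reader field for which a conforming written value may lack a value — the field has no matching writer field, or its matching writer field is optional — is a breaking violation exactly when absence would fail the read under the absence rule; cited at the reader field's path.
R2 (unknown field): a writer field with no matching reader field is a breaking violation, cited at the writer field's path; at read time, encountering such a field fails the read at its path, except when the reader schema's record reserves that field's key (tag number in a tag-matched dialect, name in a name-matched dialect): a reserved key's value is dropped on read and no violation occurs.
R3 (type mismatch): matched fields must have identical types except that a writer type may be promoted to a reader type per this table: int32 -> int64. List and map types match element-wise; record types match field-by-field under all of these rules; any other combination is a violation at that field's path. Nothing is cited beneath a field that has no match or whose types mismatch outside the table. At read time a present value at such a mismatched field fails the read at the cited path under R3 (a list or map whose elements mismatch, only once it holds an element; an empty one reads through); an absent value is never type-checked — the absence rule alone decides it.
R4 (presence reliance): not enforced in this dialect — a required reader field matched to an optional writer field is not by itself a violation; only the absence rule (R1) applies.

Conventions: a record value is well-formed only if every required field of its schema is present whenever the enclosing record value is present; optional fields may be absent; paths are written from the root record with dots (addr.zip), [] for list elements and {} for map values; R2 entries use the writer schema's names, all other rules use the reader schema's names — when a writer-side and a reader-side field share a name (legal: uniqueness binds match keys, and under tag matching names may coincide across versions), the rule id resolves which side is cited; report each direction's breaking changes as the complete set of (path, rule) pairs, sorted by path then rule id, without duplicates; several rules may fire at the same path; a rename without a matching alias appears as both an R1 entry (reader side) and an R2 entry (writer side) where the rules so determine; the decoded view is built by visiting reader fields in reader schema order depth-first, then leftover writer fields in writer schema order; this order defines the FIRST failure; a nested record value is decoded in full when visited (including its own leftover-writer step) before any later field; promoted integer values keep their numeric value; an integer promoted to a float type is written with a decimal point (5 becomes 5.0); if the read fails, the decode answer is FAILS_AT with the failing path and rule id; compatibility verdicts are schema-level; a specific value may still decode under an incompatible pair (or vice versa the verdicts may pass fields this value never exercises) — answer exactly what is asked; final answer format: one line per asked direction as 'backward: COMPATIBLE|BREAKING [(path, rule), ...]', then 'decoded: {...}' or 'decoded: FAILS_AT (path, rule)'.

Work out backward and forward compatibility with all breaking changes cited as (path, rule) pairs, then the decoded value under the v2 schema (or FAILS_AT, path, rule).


the writer's type comes first in each Event pair
backward pass over Event, reader schema v2, writer schema v1:
  extras <- extras (map<string, float64> -> map<string, float64>, writer required)
  signature <- signature (bytes -> bytes, writer required)
  attempts <- zip (int64 -> int64, writer optional)
  latitude <- latitude (float32 -> float32, writer required)
  active <- active (bool -> bool, writer optional)
  archived <- primary (bool -> bool, writer required)
  => backward verdict for Event: COMPATIBLE, no violations
forward pass over Event, reader schema v1, writer schema v2:
  extras <- extras (map<string, float64> -> map<string, float64>, writer optional)
  signature <- signature (bytes -> bytes, writer optional)
  zip <- attempts (int64 -> int64, writer optional)
  latitude <- latitude (float32 -> float32, writer required)
  active <- active (bool -> bool, writer optional)
  primary <- archived (bool -> bool, writer required)
  violation R1 at extras
  violation R1 at signature
  => forward: BREAKING (2)
decode walk for Event under reader schema v2:
  extras := {"k2": 0.25}
  signature := 0xBEEF
  attempts := -7 (from writer zip)
  latitude := 3.75
  active := true
  archived := true (from writer primary)
  => decoded: {"extras": {"k2": 0.25}, "signature": 0xBEEF, "attempts": -7, "latitude": 3.75, "active": true, "archived": true}

backward: COMPATIBLE []; forward: BREAKING [(extras, R1), (signature, R1)]; decoded: {"extras": {"k2": 0.25}, "signature": 0xBEEF, "attempts": -7, "latitude": 3.75, "active": true, "archived": true}


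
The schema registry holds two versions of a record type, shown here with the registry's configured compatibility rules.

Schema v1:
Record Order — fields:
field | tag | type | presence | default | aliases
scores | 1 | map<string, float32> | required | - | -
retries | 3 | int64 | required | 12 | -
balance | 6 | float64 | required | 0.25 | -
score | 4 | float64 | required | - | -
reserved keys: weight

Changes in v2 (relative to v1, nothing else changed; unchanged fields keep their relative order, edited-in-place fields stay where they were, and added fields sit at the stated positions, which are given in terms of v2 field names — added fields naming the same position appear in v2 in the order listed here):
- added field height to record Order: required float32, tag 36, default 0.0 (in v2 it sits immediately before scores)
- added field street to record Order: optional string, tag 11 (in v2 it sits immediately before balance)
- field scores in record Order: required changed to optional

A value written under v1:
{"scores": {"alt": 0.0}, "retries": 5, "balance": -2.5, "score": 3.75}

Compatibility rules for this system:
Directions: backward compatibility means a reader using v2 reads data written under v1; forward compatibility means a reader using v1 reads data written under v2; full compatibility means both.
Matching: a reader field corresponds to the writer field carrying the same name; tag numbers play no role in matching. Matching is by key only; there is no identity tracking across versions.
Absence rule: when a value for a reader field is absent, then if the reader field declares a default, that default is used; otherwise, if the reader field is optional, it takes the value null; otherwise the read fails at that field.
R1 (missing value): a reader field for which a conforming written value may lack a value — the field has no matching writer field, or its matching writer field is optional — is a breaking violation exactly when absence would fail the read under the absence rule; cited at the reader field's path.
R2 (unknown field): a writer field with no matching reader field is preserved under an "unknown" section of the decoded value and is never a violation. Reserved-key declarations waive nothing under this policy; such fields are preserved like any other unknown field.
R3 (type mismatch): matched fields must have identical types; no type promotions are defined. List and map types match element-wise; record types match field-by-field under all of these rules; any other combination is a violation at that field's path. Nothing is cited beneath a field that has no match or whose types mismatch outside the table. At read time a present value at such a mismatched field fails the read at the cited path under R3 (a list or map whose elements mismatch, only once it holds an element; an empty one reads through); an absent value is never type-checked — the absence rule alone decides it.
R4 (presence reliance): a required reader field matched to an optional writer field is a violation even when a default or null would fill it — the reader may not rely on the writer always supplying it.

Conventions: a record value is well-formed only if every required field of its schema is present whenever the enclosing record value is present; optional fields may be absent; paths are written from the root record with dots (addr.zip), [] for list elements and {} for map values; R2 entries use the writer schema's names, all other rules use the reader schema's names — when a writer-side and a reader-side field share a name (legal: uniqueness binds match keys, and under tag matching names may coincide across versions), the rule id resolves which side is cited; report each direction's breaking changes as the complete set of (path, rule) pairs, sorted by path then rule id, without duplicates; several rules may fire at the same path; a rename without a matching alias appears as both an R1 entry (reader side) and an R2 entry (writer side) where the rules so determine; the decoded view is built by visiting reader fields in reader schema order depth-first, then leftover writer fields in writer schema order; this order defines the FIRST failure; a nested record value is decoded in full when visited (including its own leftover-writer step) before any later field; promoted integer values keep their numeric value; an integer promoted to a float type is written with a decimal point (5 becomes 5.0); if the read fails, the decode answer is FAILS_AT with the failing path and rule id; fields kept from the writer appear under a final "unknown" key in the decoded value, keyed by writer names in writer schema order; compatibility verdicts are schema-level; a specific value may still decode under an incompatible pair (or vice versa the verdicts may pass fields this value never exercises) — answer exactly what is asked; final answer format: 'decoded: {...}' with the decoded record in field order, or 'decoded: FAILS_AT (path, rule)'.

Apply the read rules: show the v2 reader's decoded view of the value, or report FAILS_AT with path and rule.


each type pair in Order: writer, then reader
decode (reader v2):
  height := 0.0 (no value, default fills)
  scores := {"alt": 0.0}
  retries := 5
  street := null (not supplied -> null)
  balance := -2.5
  score := 3.75
  => decoded: {"height": 0.0, "scores": {"alt": 0.0}, "retries": 5, "street": null, "balance": -2.5, "score": 3.75}
the other Order changes do not affect what is asked:
  field scores in record Order: required changed to optional -> shifts the Order verdicts, not this decode

decoded: {"height": 0.0, "scores": {"alt": 0.0}, "retries": 5, "street": null, "balance": -2.5, "score": 3.75}
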